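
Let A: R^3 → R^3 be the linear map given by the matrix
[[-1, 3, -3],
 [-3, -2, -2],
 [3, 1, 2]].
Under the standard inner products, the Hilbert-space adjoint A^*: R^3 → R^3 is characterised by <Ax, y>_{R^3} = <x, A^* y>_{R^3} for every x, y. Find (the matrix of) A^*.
A^* = A^T =
[[-1, -3, 3],
 [3, -2, 1],
 [-3, -2, 2]]

For real matrices with standard dot products, the defining identity <Ax, y> = <x, A^* y> gives (Ax)^T y = x^T (A^*) y, i.e. x^T A^T y = x^T (A^*) y. Since this holds for all x, y, we must have A^* = A^T. Therefore
A^* =
[[-1, -3, 3],
 [3, -2, 1],
 [-3, -2, 2]].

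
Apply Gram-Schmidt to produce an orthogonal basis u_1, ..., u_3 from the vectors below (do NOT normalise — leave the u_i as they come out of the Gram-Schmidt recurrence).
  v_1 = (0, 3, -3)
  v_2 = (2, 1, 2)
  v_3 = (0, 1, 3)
Orthogonal basis:
  u_1 = (0, 3, -3)
  u_2 = (2, 3/2, 3/2)
  u_3 = (-24/17, 16/17, 16/17)

Apply the Gram-Schmidt recurrence
  u_1 = v_1
  u_i = v_i − Σ_{j<i} ((v_i · u_j) / (u_j · u_j)) · u_j.

Step by step this gives:
  u_1 = (0, 3, -3)
  u_2 = (2, 3/2, 3/2)
  u_3 = (-24/17, 16/17, 16/17)

Orthogonality check:
  u_2 · u_1 = 0 (should be 0)
  u_3 · u_1 = 0 (should be 0)
  u_3 · u_2 = 0 (should be 0)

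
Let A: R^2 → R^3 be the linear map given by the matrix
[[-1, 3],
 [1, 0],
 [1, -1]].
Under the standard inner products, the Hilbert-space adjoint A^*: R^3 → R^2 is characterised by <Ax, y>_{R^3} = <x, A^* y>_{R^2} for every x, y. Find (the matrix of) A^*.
A^* = A^T =
[[-1, 1, 1],
 [3, 0, -1]]

For real matrices with standard dot products, the defining identity <Ax, y> = <x, A^* y> gives (Ax)^T y = x^T (A^*) y, i.e. x^T A^T y = x^T (A^*) y. Since this holds for all x, y, we must have A^* = A^T. Therefore
A^* =
[[-1, 1, 1],
 [3, 0, -1]].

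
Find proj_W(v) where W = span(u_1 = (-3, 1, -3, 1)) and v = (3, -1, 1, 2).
proj_W(v) = (33/20, -11/20, 33/20, -11/20)

Set up U = [u_1 | ... | u_1] ∈ R^(4×1). The projector onto W = col(U) is P = U (U^T U)^(-1) U^T.
Compute U^T U =
  [20],
and U^T v = (-11).
Solve U^T U · c = U^T v for the coefficients: c = (-11/20). The projection is proj_W(v) = U c.
Check: (v - proj_W(v)) · u_1 = 0  (should be 0).
Result: proj_W(v) = (33/20, -11/20, 33/20, -11/20).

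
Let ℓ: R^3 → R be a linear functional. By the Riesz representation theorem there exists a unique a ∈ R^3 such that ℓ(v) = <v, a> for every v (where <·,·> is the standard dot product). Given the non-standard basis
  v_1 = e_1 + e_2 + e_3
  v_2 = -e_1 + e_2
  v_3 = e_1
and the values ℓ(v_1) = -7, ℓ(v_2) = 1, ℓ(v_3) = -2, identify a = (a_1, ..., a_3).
a = (-2, -1, -4)

Write a = (a_1, ..., a_3) in the standard basis. For each basis vector v_i, ℓ(v_i) = <v_i, a> is a linear equation in the a_j's. Collect the n equations into a matrix system V a = ℓ, where row i of V is v_i (expressed in the standard basis). Since V is invertible (lower-triangular with 1s on the diagonal, up to permutation), solve by back-substitution:
  V =
[[1, 1, 1],
 [-1, 1, 0],
 [1, 0, 0]]
  V a = (-7, 1, -2)
Solving gives a = (-2, -1, -4).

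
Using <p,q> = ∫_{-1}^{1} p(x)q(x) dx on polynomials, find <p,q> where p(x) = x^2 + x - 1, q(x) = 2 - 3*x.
<p,q> = -14/3

Expand the product: p(x)·q(x) = -3*x^3 - x^2 + 5*x - 2.
∫_{-1}^{1} of each monomial x^k gives [2/(k+1) if k even, 0 if k odd]. Integrating term-by-term (or equivalently evaluating the antiderivative F(x) = -3*x^4/4 - x^3/3 + 5*x^2/2 - 2*x at the endpoints):
  F(1) − F(−1) = -7/12 − (49/12) = -14/3.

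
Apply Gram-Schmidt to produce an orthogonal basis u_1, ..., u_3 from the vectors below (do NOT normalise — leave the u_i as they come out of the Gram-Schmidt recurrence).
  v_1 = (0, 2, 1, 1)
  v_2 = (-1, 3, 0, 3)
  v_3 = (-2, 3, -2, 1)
Orthogonal basis:
  u_1 = (0, 2, 1, 1)
  u_2 = (-1, 0, -3/2, 3/2)
  u_3 = (-9/11, 4/3, -35/33, -53/33)

Apply the Gram-Schmidt recurrence
  u_1 = v_1
  u_i = v_i − Σ_{j<i} ((v_i · u_j) / (u_j · u_j)) · u_j.

Step by step this gives:
  u_1 = (0, 2, 1, 1)
  u_2 = (-1, 0, -3/2, 3/2)
  u_3 = (-9/11, 4/3, -35/33, -53/33)

Orthogonality check:
  u_2 · u_1 = 0 (should be 0)
  u_3 · u_1 = 0 (should be 0)
  u_3 · u_2 = 0 (should be 0)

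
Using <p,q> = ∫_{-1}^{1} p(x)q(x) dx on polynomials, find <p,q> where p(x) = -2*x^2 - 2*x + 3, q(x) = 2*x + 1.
<p,q> = 2

Expand the product: p(x)·q(x) = -4*x^3 - 6*x^2 + 4*x + 3.
∫_{-1}^{1} of each monomial x^k gives [2/(k+1) if k even, 0 if k odd]. Integrating term-by-term (or equivalently evaluating the antiderivative F(x) = -x^4 - 2*x^3 + 2*x^2 + 3*x at the endpoints):
  F(1) − F(−1) = 2 − (0) = 2.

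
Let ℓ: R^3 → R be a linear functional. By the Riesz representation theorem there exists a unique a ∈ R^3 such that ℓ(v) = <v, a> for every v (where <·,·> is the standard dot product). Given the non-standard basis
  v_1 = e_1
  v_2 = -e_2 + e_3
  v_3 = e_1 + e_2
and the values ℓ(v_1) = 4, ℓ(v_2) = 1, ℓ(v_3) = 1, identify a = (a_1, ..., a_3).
a = (4, -3, -2)

Write a = (a_1, ..., a_3) in the standard basis. For each basis vector v_i, ℓ(v_i) = <v_i, a> is a linear equation in the a_j's. Collect the n equations into a matrix system V a = ℓ, where row i of V is v_i (expressed in the standard basis). Since V is invertible (lower-triangular with 1s on the diagonal, up to permutation), solve by back-substitution:
  V =
[[1, 0, 0],
 [0, -1, 1],
 [1, 1, 0]]
  V a = (4, 1, 1)
Solving gives a = (4, -3, -2).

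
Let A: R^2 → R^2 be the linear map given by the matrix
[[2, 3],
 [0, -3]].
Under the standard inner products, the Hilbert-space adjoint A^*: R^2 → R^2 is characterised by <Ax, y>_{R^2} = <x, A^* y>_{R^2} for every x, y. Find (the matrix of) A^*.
A^* = A^T =
[[2, 0],
 [3, -3]]

For real matrices with standard dot products, the defining identity <Ax, y> = <x, A^* y> gives (Ax)^T y = x^T (A^*) y, i.e. x^T A^T y = x^T (A^*) y. Since this holds for all x, y, we must have A^* = A^T. Therefore
A^* =
[[2, 0],
 [3, -3]].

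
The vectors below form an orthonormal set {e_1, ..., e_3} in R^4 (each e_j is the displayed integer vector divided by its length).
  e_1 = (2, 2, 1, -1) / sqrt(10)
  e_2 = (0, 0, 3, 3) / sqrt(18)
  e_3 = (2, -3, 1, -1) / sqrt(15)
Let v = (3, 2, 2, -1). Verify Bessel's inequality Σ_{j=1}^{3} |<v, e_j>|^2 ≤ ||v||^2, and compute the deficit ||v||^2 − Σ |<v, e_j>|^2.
Σ |<v, e_j>|^2 = 18; ||v||^2 = 18; deficit = 0

Write each e_j = u_j / sqrt(<u_j, u_j>) where u_j is the displayed integer vector. Then <v, e_j> = <v, u_j> / sqrt(<u_j, u_j>), so |<v, e_j>|^2 = <v, u_j>^2 / <u_j, u_j>.
Coefficients: <v, e_1> = 13/sqrt(10), <v, e_2> = 3/sqrt(18), <v, e_3> = 3/sqrt(15).
Square and sum: Σ |<v, e_j>|^2 = 18.
Compute ||v||^2 = v·v = 18.
Deficit = 18 − 18 = 0 ≥ 0, confirming Bessel's inequality. (The deficit equals ||v − Σ <v,e_j> e_j||^2, the squared distance from v to span{e_j}.)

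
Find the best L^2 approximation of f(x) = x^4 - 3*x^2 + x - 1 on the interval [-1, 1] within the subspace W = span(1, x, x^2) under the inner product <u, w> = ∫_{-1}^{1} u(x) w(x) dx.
g(x) = -15*x^2/7 + x - 38/35

The best approximation g ∈ W is the orthogonal projection of f onto W. Writing g = a_0 + a_1 x + a_2 x^2, the coefficients solve the normal equations G · a = b where
  G_{ij} = <φ_i, φ_j> and b_i = <f, φ_i>, with φ_0 = 1, φ_1 = x, φ_2 = x^2.
G =
  [2, 0, 2/3]
  [0, 2/3, 0]
  [2/3, 0, 2/5],
b = (-18/5, 2/3, -166/105).
Solving gives a_0 = -38/35, a_1 = 1, a_2 = -15/7, so
  g(x) = -15*x^2/7 + x - 38/35.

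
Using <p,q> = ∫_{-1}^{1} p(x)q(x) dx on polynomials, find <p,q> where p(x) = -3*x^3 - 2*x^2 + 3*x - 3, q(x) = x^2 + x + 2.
<p,q> = -50/3

Expand the product: p(x)·q(x) = -3*x^5 - 5*x^4 - 5*x^3 - 4*x^2 + 3*x - 6.
∫_{-1}^{1} of each monomial x^k gives [2/(k+1) if k even, 0 if k odd]. Integrating term-by-term (or equivalently evaluating the antiderivative F(x) = -x^6/2 - x^5 - 5*x^4/4 - 4*x^3/3 + 3*x^2/2 - 6*x at the endpoints):
  F(1) − F(−1) = -103/12 − (97/12) = -50/3.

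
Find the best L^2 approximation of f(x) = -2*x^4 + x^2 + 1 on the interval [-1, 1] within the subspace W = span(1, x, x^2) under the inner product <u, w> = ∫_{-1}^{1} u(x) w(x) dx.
g(x) = 41/35 - 5*x^2/7

The best approximation g ∈ W is the orthogonal projection of f onto W. Writing g = a_0 + a_1 x + a_2 x^2, the coefficients solve the normal equations G · a = b where
  G_{ij} = <φ_i, φ_j> and b_i = <f, φ_i>, with φ_0 = 1, φ_1 = x, φ_2 = x^2.
G =
  [2, 0, 2/3]
  [0, 2/3, 0]
  [2/3, 0, 2/5],
b = (28/15, 0, 52/105).
Solving gives a_0 = 41/35, a_1 = 0, a_2 = -5/7, so
  g(x) = 41/35 - 5*x^2/7.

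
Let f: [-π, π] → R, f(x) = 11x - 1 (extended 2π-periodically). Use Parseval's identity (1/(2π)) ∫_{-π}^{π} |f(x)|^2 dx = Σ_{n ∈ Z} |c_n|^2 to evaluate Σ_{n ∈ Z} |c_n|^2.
Σ |c_n|^2 = 121π^2/3 + 1

Expand and integrate term by term over [-π, π]:
  ∫ (11x)^2 dx = 121·(2π^3/3); ∫ 2·11·(-1)·x dx = 0 (odd integrand); ∫ (-1)^2 dx = 1·2π.
So (1/(2π)) ∫_{-π}^{π} (11x - 1)^2 dx = 121π^2/3 + 1 = 121π^2/3 + 1.
Parseval ⇒ Σ |c_n|^2 = 121π^2/3 + 1.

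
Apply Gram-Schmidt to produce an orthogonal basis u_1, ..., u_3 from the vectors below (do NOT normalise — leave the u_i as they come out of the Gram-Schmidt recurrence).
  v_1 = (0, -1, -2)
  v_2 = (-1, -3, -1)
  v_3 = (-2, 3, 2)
Orthogonal basis:
  u_1 = (0, -1, -2)
  u_2 = (-1, -2, 1)
  u_3 = (-7/3, 14/15, -7/15)

Apply the Gram-Schmidt recurrence
  u_1 = v_1
  u_i = v_i − Σ_{j<i} ((v_i · u_j) / (u_j · u_j)) · u_j.

Step by step this gives:
  u_1 = (0, -1, -2)
  u_2 = (-1, -2, 1)
  u_3 = (-7/3, 14/15, -7/15)

Orthogonality check:
  u_2 · u_1 = 0 (should be 0)
  u_3 · u_1 = 0 (should be 0)
  u_3 · u_2 = 0 (should be 0)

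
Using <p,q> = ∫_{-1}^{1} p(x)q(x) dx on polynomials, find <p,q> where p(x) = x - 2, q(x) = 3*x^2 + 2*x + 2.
<p,q> = -32/3

Expand the product: p(x)·q(x) = 3*x^3 - 4*x^2 - 2*x - 4.
∫_{-1}^{1} of each monomial x^k gives [2/(k+1) if k even, 0 if k odd]. Integrating term-by-term (or equivalently evaluating the antiderivative F(x) = 3*x^4/4 - 4*x^3/3 - x^2 - 4*x at the endpoints):
  F(1) − F(−1) = -67/12 − (61/12) = -32/3.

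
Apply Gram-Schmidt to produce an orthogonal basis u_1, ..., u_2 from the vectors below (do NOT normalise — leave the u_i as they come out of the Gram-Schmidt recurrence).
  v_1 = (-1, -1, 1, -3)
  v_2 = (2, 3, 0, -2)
Orthogonal basis:
  u_1 = (-1, -1, 1, -3)
  u_2 = (25/12, 37/12, -1/12, -7/4)

Apply the Gram-Schmidt recurrence
  u_1 = v_1
  u_i = v_i − Σ_{j<i} ((v_i · u_j) / (u_j · u_j)) · u_j.

Step by step this gives:
  u_1 = (-1, -1, 1, -3)
  u_2 = (25/12, 37/12, -1/12, -7/4)

Orthogonality check:
  u_2 · u_1 = 0 (should be 0)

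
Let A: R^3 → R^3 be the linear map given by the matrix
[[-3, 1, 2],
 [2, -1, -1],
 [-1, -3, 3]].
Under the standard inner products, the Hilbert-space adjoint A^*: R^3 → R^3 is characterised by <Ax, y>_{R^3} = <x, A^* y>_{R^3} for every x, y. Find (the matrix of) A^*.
A^* = A^T =
[[-3, 2, -1],
 [1, -1, -3],
 [2, -1, 3]]

For real matrices with standard dot products, the defining identity <Ax, y> = <x, A^* y> gives (Ax)^T y = x^T (A^*) y, i.e. x^T A^T y = x^T (A^*) y. Since this holds for all x, y, we must have A^* = A^T. Therefore
A^* =
[[-3, 2, -1],
 [1, -1, -3],
 [2, -1, 3]].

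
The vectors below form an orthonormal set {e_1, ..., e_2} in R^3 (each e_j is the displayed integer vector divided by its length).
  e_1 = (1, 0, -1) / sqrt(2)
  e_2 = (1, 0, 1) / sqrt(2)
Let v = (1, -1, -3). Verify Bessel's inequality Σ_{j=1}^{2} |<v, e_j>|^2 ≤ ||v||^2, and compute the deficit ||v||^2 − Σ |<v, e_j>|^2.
Σ |<v, e_j>|^2 = 10; ||v||^2 = 11; deficit = 1

Write each e_j = u_j / sqrt(<u_j, u_j>) where u_j is the displayed integer vector. Then <v, e_j> = <v, u_j> / sqrt(<u_j, u_j>), so |<v, e_j>|^2 = <v, u_j>^2 / <u_j, u_j>.
Coefficients: <v, e_1> = 4/sqrt(2), <v, e_2> = -2/sqrt(2).
Square and sum: Σ |<v, e_j>|^2 = 10.
Compute ||v||^2 = v·v = 11.
Deficit = 11 − 10 = 1 ≥ 0, confirming Bessel's inequality. (The deficit equals ||v − Σ <v,e_j> e_j||^2, the squared distance from v to span{e_j}.)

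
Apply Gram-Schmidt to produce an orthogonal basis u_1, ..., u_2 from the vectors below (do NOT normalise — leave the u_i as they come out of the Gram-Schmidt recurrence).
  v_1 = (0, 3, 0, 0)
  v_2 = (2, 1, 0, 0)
Orthogonal basis:
  u_1 = (0, 3, 0, 0)
  u_2 = (2, 0, 0, 0)

Apply the Gram-Schmidt recurrence
  u_1 = v_1
  u_i = v_i − Σ_{j<i} ((v_i · u_j) / (u_j · u_j)) · u_j.

Step by step this gives:
  u_1 = (0, 3, 0, 0)
  u_2 = (2, 0, 0, 0)

Orthogonality check:
  u_2 · u_1 = 0 (should be 0)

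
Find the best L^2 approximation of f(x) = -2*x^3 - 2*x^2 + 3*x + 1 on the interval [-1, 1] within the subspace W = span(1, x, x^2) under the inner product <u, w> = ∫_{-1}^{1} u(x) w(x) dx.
g(x) = -2*x^2 + 9*x/5 + 1

The best approximation g ∈ W is the orthogonal projection of f onto W. Writing g = a_0 + a_1 x + a_2 x^2, the coefficients solve the normal equations G · a = b where
  G_{ij} = <φ_i, φ_j> and b_i = <f, φ_i>, with φ_0 = 1, φ_1 = x, φ_2 = x^2.
G =
  [2, 0, 2/3]
  [0, 2/3, 0]
  [2/3, 0, 2/5],
b = (2/3, 6/5, -2/15).
Solving gives a_0 = 1, a_1 = 9/5, a_2 = -2, so
  g(x) = -2*x^2 + 9*x/5 + 1.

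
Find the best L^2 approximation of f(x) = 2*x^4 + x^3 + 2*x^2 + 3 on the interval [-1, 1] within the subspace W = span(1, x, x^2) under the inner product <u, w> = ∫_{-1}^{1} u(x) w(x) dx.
g(x) = 26*x^2/7 + 3*x/5 + 99/35

The best approximation g ∈ W is the orthogonal projection of f onto W. Writing g = a_0 + a_1 x + a_2 x^2, the coefficients solve the normal equations G · a = b where
  G_{ij} = <φ_i, φ_j> and b_i = <f, φ_i>, with φ_0 = 1, φ_1 = x, φ_2 = x^2.
G =
  [2, 0, 2/3]
  [0, 2/3, 0]
  [2/3, 0, 2/5],
b = (122/15, 2/5, 118/35).
Solving gives a_0 = 99/35, a_1 = 3/5, a_2 = 26/7, so
  g(x) = 26*x^2/7 + 3*x/5 + 99/35.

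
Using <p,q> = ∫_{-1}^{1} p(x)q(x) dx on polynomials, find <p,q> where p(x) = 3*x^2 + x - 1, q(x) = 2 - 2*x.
<p,q> = -4/3

Expand the product: p(x)·q(x) = -6*x^3 + 4*x^2 + 4*x - 2.
∫_{-1}^{1} of each monomial x^k gives [2/(k+1) if k even, 0 if k odd]. Integrating term-by-term (or equivalently evaluating the antiderivative F(x) = -3*x^4/2 + 4*x^3/3 + 2*x^2 - 2*x at the endpoints):
  F(1) − F(−1) = -1/6 − (7/6) = -4/3.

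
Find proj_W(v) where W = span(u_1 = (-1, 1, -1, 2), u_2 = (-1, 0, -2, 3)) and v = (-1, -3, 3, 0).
proj_W(v) = (15/17, -25/17, 5/17, -20/17)

Set up U = [u_1 | ... | u_2] ∈ R^(4×2). The projector onto W = col(U) is P = U (U^T U)^(-1) U^T.
Compute U^T U =
  [7, 9]
  [9, 14],
and U^T v = (-5, -5).
Solve U^T U · c = U^T v for the coefficients: c = (-25/17, 10/17). The projection is proj_W(v) = U c.
Check: (v - proj_W(v)) · u_1 = 0  (should be 0).
Check: (v - proj_W(v)) · u_2 = 0  (should be 0).
Result: proj_W(v) = (15/17, -25/17, 5/17, -20/17).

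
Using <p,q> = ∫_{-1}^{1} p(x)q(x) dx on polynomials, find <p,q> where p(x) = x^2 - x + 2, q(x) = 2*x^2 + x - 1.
<p,q> = -28/15

Expand the product: p(x)·q(x) = 2*x^4 - x^3 + 2*x^2 + 3*x - 2.
∫_{-1}^{1} of each monomial x^k gives [2/(k+1) if k even, 0 if k odd]. Integrating term-by-term (or equivalently evaluating the antiderivative F(x) = 2*x^5/5 - x^4/4 + 2*x^3/3 + 3*x^2/2 - 2*x at the endpoints):
  F(1) − F(−1) = 19/60 − (131/60) = -28/15.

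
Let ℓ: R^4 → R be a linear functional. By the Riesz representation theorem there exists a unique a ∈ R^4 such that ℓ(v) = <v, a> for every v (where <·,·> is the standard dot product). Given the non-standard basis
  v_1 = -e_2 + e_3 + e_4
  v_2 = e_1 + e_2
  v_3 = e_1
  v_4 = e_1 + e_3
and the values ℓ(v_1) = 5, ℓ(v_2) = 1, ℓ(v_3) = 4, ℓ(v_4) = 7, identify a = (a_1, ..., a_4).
a = (4, -3, 3, -1)

Write a = (a_1, ..., a_4) in the standard basis. For each basis vector v_i, ℓ(v_i) = <v_i, a> is a linear equation in the a_j's. Collect the n equations into a matrix system V a = ℓ, where row i of V is v_i (expressed in the standard basis). Since V is invertible (lower-triangular with 1s on the diagonal, up to permutation), solve by back-substitution:
  V =
[[0, -1, 1, 1],
 [1, 1, 0, 0],
 [1, 0, 0, 0],
 [1, 0, 1, 0]]
  V a = (5, 1, 4, 7)
Solving gives a = (4, -3, 3, -1).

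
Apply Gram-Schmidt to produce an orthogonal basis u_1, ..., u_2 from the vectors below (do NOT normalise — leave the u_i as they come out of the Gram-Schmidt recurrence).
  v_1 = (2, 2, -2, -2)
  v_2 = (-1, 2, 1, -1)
Orthogonal basis:
  u_1 = (2, 2, -2, -2)
  u_2 = (-5/4, 7/4, 5/4, -3/4)

Apply the Gram-Schmidt recurrence
  u_1 = v_1
  u_i = v_i − Σ_{j<i} ((v_i · u_j) / (u_j · u_j)) · u_j.

Step by step this gives:
  u_1 = (2, 2, -2, -2)
  u_2 = (-5/4, 7/4, 5/4, -3/4)

Orthogonality check:
  u_2 · u_1 = 0 (should be 0)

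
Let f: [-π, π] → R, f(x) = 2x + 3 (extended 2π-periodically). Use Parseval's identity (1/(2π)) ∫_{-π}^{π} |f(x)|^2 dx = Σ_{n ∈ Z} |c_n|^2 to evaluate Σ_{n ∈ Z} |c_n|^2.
Σ |c_n|^2 = 4π^2/3 + 9

Expand and integrate term by term over [-π, π]:
  ∫ (2x)^2 dx = 4·(2π^3/3); ∫ 2·2·(3)·x dx = 0 (odd integrand); ∫ 3^2 dx = 9·2π.
So (1/(2π)) ∫_{-π}^{π} (2x + 3)^2 dx = 4π^2/3 + 9 = 4π^2/3 + 9.
Parseval ⇒ Σ |c_n|^2 = 4π^2/3 + 9.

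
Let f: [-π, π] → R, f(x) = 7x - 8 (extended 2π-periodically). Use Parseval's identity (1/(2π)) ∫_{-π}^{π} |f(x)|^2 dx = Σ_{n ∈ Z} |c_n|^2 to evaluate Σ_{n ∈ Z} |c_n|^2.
Σ |c_n|^2 = 49π^2/3 + 64

Expand and integrate term by term over [-π, π]:
  ∫ (7x)^2 dx = 49·(2π^3/3); ∫ 2·7·(-8)·x dx = 0 (odd integrand); ∫ (-8)^2 dx = 64·2π.
So (1/(2π)) ∫_{-π}^{π} (7x - 8)^2 dx = 49π^2/3 + 64 = 49π^2/3 + 64.
Parseval ⇒ Σ |c_n|^2 = 49π^2/3 + 64.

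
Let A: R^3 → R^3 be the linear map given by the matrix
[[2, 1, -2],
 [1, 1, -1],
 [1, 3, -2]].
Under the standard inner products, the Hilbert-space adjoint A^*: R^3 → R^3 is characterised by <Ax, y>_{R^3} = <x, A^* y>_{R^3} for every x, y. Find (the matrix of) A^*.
A^* = A^T =
[[2, 1, 1],
 [1, 1, 3],
 [-2, -1, -2]]

For real matrices with standard dot products, the defining identity <Ax, y> = <x, A^* y> gives (Ax)^T y = x^T (A^*) y, i.e. x^T A^T y = x^T (A^*) y. Since this holds for all x, y, we must have A^* = A^T. Therefore
A^* =
[[2, 1, 1],
 [1, 1, 3],
 [-2, -1, -2]].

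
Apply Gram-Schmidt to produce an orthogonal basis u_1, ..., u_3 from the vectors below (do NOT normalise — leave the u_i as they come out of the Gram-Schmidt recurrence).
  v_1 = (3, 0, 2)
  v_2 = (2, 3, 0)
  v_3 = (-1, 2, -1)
Orthogonal basis:
  u_1 = (3, 0, 2)
  u_2 = (8/13, 3, -12/13)
  u_3 = (-30/133, 20/133, 45/133)

Apply the Gram-Schmidt recurrence
  u_1 = v_1
  u_i = v_i − Σ_{j<i} ((v_i · u_j) / (u_j · u_j)) · u_j.

Step by step this gives:
  u_1 = (3, 0, 2)
  u_2 = (8/13, 3, -12/13)
  u_3 = (-30/133, 20/133, 45/133)

Orthogonality check:
  u_2 · u_1 = 0 (should be 0)
  u_3 · u_1 = 0 (should be 0)
  u_3 · u_2 = 0 (should be 0)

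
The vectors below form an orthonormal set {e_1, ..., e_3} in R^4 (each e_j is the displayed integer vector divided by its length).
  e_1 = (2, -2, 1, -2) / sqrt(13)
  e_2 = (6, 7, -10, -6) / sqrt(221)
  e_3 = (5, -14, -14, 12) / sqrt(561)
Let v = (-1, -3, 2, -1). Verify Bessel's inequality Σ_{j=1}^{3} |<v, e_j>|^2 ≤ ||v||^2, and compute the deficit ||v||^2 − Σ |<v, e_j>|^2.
Σ |<v, e_j>|^2 = 138/11; ||v||^2 = 15; deficit = 27/11

Write each e_j = u_j / sqrt(<u_j, u_j>) where u_j is the displayed integer vector. Then <v, e_j> = <v, u_j> / sqrt(<u_j, u_j>), so |<v, e_j>|^2 = <v, u_j>^2 / <u_j, u_j>.
Coefficients: <v, e_1> = 8/sqrt(13), <v, e_2> = -41/sqrt(221), <v, e_3> = -3/sqrt(561).
Square and sum: Σ |<v, e_j>|^2 = 138/11.
Compute ||v||^2 = v·v = 15.
Deficit = 15 − 138/11 = 27/11 ≥ 0, confirming Bessel's inequality. (The deficit equals ||v − Σ <v,e_j> e_j||^2, the squared distance from v to span{e_j}.)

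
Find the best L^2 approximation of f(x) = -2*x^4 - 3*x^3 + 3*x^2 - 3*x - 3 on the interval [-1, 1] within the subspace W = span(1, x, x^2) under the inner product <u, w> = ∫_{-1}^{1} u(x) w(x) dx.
g(x) = 9*x^2/7 - 24*x/5 - 99/35

The best approximation g ∈ W is the orthogonal projection of f onto W. Writing g = a_0 + a_1 x + a_2 x^2, the coefficients solve the normal equations G · a = b where
  G_{ij} = <φ_i, φ_j> and b_i = <f, φ_i>, with φ_0 = 1, φ_1 = x, φ_2 = x^2.
G =
  [2, 0, 2/3]
  [0, 2/3, 0]
  [2/3, 0, 2/5],
b = (-24/5, -16/5, -48/35).
Solving gives a_0 = -99/35, a_1 = -24/5, a_2 = 9/7, so
  g(x) = 9*x^2/7 - 24*x/5 - 99/35.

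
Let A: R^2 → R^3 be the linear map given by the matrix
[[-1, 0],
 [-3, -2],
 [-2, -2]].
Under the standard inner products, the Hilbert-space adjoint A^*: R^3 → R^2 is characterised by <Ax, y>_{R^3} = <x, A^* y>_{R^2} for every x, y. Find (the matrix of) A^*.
A^* = A^T =
[[-1, -3, -2],
 [0, -2, -2]]

For real matrices with standard dot products, the defining identity <Ax, y> = <x, A^* y> gives (Ax)^T y = x^T (A^*) y, i.e. x^T A^T y = x^T (A^*) y. Since this holds for all x, y, we must have A^* = A^T. Therefore
A^* =
[[-1, -3, -2],
 [0, -2, -2]].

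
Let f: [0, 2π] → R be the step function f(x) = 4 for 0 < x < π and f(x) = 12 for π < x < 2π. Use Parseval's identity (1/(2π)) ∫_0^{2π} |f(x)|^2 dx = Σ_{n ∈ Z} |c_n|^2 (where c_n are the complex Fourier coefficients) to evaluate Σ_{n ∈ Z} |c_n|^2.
Σ |c_n|^2 = 80

Parseval equates the L^2 energy of f (normalised by 1/(2π)) with the ℓ^2 sum of its Fourier coefficients: (1/(2π)) ∫_0^{2π} |f|^2 = Σ |c_n|^2.
Compute the left side: (1/(2π)) [∫_0^π 4^2 dx + ∫_π^{2π} 12^2 dx] = (1/(2π)) · (16π + 144π) = (16 + 144)/2 = 80.
So Σ_{n ∈ Z} |c_n|^2 = 80.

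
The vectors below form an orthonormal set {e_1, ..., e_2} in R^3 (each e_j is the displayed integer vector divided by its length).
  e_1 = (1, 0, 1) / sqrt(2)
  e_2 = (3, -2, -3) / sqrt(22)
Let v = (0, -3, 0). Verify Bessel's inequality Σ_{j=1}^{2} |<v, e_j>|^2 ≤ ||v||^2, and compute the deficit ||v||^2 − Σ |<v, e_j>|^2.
Σ |<v, e_j>|^2 = 18/11; ||v||^2 = 9; deficit = 81/11

Write each e_j = u_j / sqrt(<u_j, u_j>) where u_j is the displayed integer vector. Then <v, e_j> = <v, u_j> / sqrt(<u_j, u_j>), so |<v, e_j>|^2 = <v, u_j>^2 / <u_j, u_j>.
Coefficients: <v, e_1> = 0/sqrt(2), <v, e_2> = 6/sqrt(22).
Square and sum: Σ |<v, e_j>|^2 = 18/11.
Compute ||v||^2 = v·v = 9.
Deficit = 9 − 18/11 = 81/11 ≥ 0, confirming Bessel's inequality. (The deficit equals ||v − Σ <v,e_j> e_j||^2, the squared distance from v to span{e_j}.)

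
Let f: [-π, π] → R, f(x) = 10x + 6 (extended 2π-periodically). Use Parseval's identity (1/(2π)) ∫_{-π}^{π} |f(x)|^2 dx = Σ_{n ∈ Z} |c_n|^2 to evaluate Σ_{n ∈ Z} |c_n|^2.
Σ |c_n|^2 = 100π^2/3 + 36

Expand and integrate term by term over [-π, π]:
  ∫ (10x)^2 dx = 100·(2π^3/3); ∫ 2·10·(6)·x dx = 0 (odd integrand); ∫ 6^2 dx = 36·2π.
So (1/(2π)) ∫_{-π}^{π} (10x + 6)^2 dx = 100π^2/3 + 36 = 100π^2/3 + 36.
Parseval ⇒ Σ |c_n|^2 = 100π^2/3 + 36.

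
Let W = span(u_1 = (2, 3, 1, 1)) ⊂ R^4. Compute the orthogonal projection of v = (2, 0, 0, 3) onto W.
proj_W(v) = (14/15, 7/5, 7/15, 7/15)

Set up U = [u_1 | ... | u_1] ∈ R^(4×1). The projector onto W = col(U) is P = U (U^T U)^(-1) U^T.
Compute U^T U =
  [15],
and U^T v = (7).
Solve U^T U · c = U^T v for the coefficients: c = (7/15). The projection is proj_W(v) = U c.
Check: (v - proj_W(v)) · u_1 = 0  (should be 0).
Result: proj_W(v) = (14/15, 7/5, 7/15, 7/15).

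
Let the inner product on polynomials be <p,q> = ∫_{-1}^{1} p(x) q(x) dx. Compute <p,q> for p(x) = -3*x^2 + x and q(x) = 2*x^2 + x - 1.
<p,q> = 4/15

Expand the product: p(x)·q(x) = -6*x^4 - x^3 + 4*x^2 - x.
∫_{-1}^{1} of each monomial x^k gives [2/(k+1) if k even, 0 if k odd]. Integrating term-by-term (or equivalently evaluating the antiderivative F(x) = -6*x^5/5 - x^4/4 + 4*x^3/3 - x^2/2 at the endpoints):
  F(1) − F(−1) = -37/60 − (-53/60) = 4/15.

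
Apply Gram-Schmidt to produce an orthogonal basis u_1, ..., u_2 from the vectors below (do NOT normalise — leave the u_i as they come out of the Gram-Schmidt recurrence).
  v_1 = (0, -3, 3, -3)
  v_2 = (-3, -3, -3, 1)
Orthogonal basis:
  u_1 = (0, -3, 3, -3)
  u_2 = (-3, -10/3, -8/3, 2/3)

Apply the Gram-Schmidt recurrence
  u_1 = v_1
  u_i = v_i − Σ_{j<i} ((v_i · u_j) / (u_j · u_j)) · u_j.

Step by step this gives:
  u_1 = (0, -3, 3, -3)
  u_2 = (-3, -10/3, -8/3, 2/3)

Orthogonality check:
  u_2 · u_1 = 0 (should be 0)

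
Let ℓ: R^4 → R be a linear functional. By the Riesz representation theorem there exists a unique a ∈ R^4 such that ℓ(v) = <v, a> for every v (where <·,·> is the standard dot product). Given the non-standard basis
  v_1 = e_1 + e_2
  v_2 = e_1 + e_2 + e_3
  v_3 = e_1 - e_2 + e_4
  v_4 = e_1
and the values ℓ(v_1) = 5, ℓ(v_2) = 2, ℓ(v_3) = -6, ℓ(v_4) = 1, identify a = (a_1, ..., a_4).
a = (1, 4, -3, -3)

Write a = (a_1, ..., a_4) in the standard basis. For each basis vector v_i, ℓ(v_i) = <v_i, a> is a linear equation in the a_j's. Collect the n equations into a matrix system V a = ℓ, where row i of V is v_i (expressed in the standard basis). Since V is invertible (lower-triangular with 1s on the diagonal, up to permutation), solve by back-substitution:
  V =
[[1, 1, 0, 0],
 [1, 1, 1, 0],
 [1, -1, 0, 1],
 [1, 0, 0, 0]]
  V a = (5, 2, -6, 1)
Solving gives a = (1, 4, -3, -3).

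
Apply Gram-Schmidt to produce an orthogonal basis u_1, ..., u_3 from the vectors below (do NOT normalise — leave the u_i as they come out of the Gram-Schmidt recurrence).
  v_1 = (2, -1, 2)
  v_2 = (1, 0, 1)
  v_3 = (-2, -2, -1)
Orthogonal basis:
  u_1 = (2, -1, 2)
  u_2 = (1/9, 4/9, 1/9)
  u_3 = (-1/2, 0, 1/2)

Apply the Gram-Schmidt recurrence
  u_1 = v_1
  u_i = v_i − Σ_{j<i} ((v_i · u_j) / (u_j · u_j)) · u_j.

Step by step this gives:
  u_1 = (2, -1, 2)
  u_2 = (1/9, 4/9, 1/9)
  u_3 = (-1/2, 0, 1/2)

Orthogonality check:
  u_2 · u_1 = 0 (should be 0)
  u_3 · u_1 = 0 (should be 0)
  u_3 · u_2 = 0 (should be 0)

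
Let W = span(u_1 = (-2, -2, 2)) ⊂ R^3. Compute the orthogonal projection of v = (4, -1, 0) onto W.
proj_W(v) = (1, 1, -1)

Set up U = [u_1 | ... | u_1] ∈ R^(3×1). The projector onto W = col(U) is P = U (U^T U)^(-1) U^T.
Compute U^T U =
  [12],
and U^T v = (-6).
Solve U^T U · c = U^T v for the coefficients: c = (-1/2). The projection is proj_W(v) = U c.
Check: (v - proj_W(v)) · u_1 = 0  (should be 0).
Result: proj_W(v) = (1, 1, -1).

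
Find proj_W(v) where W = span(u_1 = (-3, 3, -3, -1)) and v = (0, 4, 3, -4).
proj_W(v) = (-3/4, 3/4, -3/4, -1/4)

Set up U = [u_1 | ... | u_1] ∈ R^(4×1). The projector onto W = col(U) is P = U (U^T U)^(-1) U^T.
Compute U^T U =
  [28],
and U^T v = (7).
Solve U^T U · c = U^T v for the coefficients: c = (1/4). The projection is proj_W(v) = U c.
Check: (v - proj_W(v)) · u_1 = 0  (should be 0).
Result: proj_W(v) = (-3/4, 3/4, -3/4, -1/4).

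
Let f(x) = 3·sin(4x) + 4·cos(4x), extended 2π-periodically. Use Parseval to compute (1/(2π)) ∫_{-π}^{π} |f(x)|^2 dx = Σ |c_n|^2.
Σ |c_n|^2 = 25/2

Expand |f|^2 and use orthogonality of {sin(nx), cos(mx)} on [-π, π]:
  ∫_{-π}^{π} sin(nx)^2 dx = π, ∫ cos(mx)^2 dx = π, and cross terms integrate to 0.
So ∫_{-π}^{π} f(x)^2 dx = 3^2 · π + 4^2 · π = (9 + 16)π.
Divide by 2π: (9 + 16)/2 = 25/2.
By Parseval, this equals Σ |c_n|^2.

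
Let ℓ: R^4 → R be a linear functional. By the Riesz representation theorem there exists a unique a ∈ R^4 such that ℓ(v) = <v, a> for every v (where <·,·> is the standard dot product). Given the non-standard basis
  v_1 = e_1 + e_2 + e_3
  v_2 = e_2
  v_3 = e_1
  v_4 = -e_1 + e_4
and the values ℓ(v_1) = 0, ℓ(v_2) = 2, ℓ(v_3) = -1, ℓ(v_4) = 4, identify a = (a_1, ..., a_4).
a = (-1, 2, -1, 3)

Write a = (a_1, ..., a_4) in the standard basis. For each basis vector v_i, ℓ(v_i) = <v_i, a> is a linear equation in the a_j's. Collect the n equations into a matrix system V a = ℓ, where row i of V is v_i (expressed in the standard basis). Since V is invertible (lower-triangular with 1s on the diagonal, up to permutation), solve by back-substitution:
  V =
[[1, 1, 1, 0],
 [0, 1, 0, 0],
 [1, 0, 0, 0],
 [-1, 0, 0, 1]]
  V a = (0, 2, -1, 4)
Solving gives a = (-1, 2, -1, 3).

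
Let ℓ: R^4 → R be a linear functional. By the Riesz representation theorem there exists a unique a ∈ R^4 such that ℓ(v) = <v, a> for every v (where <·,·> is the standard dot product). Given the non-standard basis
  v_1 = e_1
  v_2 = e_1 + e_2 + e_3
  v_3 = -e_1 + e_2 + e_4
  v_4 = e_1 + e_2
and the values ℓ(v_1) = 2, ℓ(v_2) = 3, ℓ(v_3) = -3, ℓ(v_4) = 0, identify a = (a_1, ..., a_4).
a = (2, -2, 3, 1)

Write a = (a_1, ..., a_4) in the standard basis. For each basis vector v_i, ℓ(v_i) = <v_i, a> is a linear equation in the a_j's. Collect the n equations into a matrix system V a = ℓ, where row i of V is v_i (expressed in the standard basis). Since V is invertible (lower-triangular with 1s on the diagonal, up to permutation), solve by back-substitution:
  V =
[[1, 0, 0, 0],
 [1, 1, 1, 0],
 [-1, 1, 0, 1],
 [1, 1, 0, 0]]
  V a = (2, 3, -3, 0)
Solving gives a = (2, -2, 3, 1).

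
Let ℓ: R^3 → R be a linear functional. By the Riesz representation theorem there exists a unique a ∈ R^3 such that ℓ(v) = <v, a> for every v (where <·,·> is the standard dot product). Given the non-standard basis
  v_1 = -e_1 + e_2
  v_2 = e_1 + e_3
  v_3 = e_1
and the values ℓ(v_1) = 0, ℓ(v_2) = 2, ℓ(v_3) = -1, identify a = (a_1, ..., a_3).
a = (-1, -1, 3)

Write a = (a_1, ..., a_3) in the standard basis. For each basis vector v_i, ℓ(v_i) = <v_i, a> is a linear equation in the a_j's. Collect the n equations into a matrix system V a = ℓ, where row i of V is v_i (expressed in the standard basis). Since V is invertible (lower-triangular with 1s on the diagonal, up to permutation), solve by back-substitution:
  V =
[[-1, 1, 0],
 [1, 0, 1],
 [1, 0, 0]]
  V a = (0, 2, -1)
Solving gives a = (-1, -1, 3).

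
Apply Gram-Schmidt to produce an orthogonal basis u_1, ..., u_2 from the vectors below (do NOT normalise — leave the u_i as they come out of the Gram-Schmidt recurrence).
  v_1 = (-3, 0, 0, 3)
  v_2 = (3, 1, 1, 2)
Orthogonal basis:
  u_1 = (-3, 0, 0, 3)
  u_2 = (5/2, 1, 1, 5/2)

Apply the Gram-Schmidt recurrence
  u_1 = v_1
  u_i = v_i − Σ_{j<i} ((v_i · u_j) / (u_j · u_j)) · u_j.

Step by step this gives:
  u_1 = (-3, 0, 0, 3)
  u_2 = (5/2, 1, 1, 5/2)

Orthogonality check:
  u_2 · u_1 = 0 (should be 0)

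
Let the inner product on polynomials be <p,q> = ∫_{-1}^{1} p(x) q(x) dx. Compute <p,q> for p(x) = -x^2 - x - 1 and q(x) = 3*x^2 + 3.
<p,q> = -56/5

Expand the product: p(x)·q(x) = -3*x^4 - 3*x^3 - 6*x^2 - 3*x - 3.
∫_{-1}^{1} of each monomial x^k gives [2/(k+1) if k even, 0 if k odd]. Integrating term-by-term (or equivalently evaluating the antiderivative F(x) = -3*x^5/5 - 3*x^4/4 - 2*x^3 - 3*x^2/2 - 3*x at the endpoints):
  F(1) − F(−1) = -157/20 − (67/20) = -56/5.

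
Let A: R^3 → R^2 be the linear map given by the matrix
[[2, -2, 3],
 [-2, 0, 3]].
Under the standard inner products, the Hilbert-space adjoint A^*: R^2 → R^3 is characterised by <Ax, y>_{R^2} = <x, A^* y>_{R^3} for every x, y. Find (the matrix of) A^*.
A^* = A^T =
[[2, -2],
 [-2, 0],
 [3, 3]]

For real matrices with standard dot products, the defining identity <Ax, y> = <x, A^* y> gives (Ax)^T y = x^T (A^*) y, i.e. x^T A^T y = x^T (A^*) y. Since this holds for all x, y, we must have A^* = A^T. Therefore
A^* =
[[2, -2],
 [-2, 0],
 [3, 3]].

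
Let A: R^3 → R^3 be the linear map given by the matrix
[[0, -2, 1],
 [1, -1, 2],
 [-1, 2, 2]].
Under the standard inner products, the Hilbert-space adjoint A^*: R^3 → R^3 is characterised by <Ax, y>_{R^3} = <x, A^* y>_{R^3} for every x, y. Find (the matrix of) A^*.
A^* = A^T =
[[0, 1, -1],
 [-2, -1, 2],
 [1, 2, 2]]

For real matrices with standard dot products, the defining identity <Ax, y> = <x, A^* y> gives (Ax)^T y = x^T (A^*) y, i.e. x^T A^T y = x^T (A^*) y. Since this holds for all x, y, we must have A^* = A^T. Therefore
A^* =
[[0, 1, -1],
 [-2, -1, 2],
 [1, 2, 2]].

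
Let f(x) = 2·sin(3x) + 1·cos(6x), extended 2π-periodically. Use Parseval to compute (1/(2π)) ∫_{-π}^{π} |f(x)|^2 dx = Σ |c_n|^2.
Σ |c_n|^2 = 5/2

Expand |f|^2 and use orthogonality of {sin(nx), cos(mx)} on [-π, π]:
  ∫_{-π}^{π} sin(nx)^2 dx = π, ∫ cos(mx)^2 dx = π, and cross terms integrate to 0.
So ∫_{-π}^{π} f(x)^2 dx = 2^2 · π + 1^2 · π = (4 + 1)π.
Divide by 2π: (4 + 1)/2 = 5/2.
By Parseval, this equals Σ |c_n|^2.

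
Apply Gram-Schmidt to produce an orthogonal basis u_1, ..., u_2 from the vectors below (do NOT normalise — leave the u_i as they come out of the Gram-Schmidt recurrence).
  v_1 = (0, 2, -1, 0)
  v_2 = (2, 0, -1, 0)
Orthogonal basis:
  u_1 = (0, 2, -1, 0)
  u_2 = (2, -2/5, -4/5, 0)

Apply the Gram-Schmidt recurrence
  u_1 = v_1
  u_i = v_i − Σ_{j<i} ((v_i · u_j) / (u_j · u_j)) · u_j.

Step by step this gives:
  u_1 = (0, 2, -1, 0)
  u_2 = (2, -2/5, -4/5, 0)

Orthogonality check:
  u_2 · u_1 = 0 (should be 0)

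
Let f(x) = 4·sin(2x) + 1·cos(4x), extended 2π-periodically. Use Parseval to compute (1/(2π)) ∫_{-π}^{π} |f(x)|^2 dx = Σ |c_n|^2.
Σ |c_n|^2 = 17/2

Expand |f|^2 and use orthogonality of {sin(nx), cos(mx)} on [-π, π]:
  ∫_{-π}^{π} sin(nx)^2 dx = π, ∫ cos(mx)^2 dx = π, and cross terms integrate to 0.
So ∫_{-π}^{π} f(x)^2 dx = 4^2 · π + 1^2 · π = (16 + 1)π.
Divide by 2π: (16 + 1)/2 = 17/2.
By Parseval, this equals Σ |c_n|^2.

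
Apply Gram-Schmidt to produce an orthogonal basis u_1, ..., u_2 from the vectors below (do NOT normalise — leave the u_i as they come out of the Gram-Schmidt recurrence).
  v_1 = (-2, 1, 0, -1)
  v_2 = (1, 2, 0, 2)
Orthogonal basis:
  u_1 = (-2, 1, 0, -1)
  u_2 = (1/3, 7/3, 0, 5/3)

Apply the Gram-Schmidt recurrence
  u_1 = v_1
  u_i = v_i − Σ_{j<i} ((v_i · u_j) / (u_j · u_j)) · u_j.

Step by step this gives:
  u_1 = (-2, 1, 0, -1)
  u_2 = (1/3, 7/3, 0, 5/3)

Orthogonality check:
  u_2 · u_1 = 0 (should be 0)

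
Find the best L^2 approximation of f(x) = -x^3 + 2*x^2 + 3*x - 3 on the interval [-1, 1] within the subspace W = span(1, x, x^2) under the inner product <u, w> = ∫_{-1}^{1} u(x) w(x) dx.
g(x) = 2*x^2 + 12*x/5 - 3

The best approximation g ∈ W is the orthogonal projection of f onto W. Writing g = a_0 + a_1 x + a_2 x^2, the coefficients solve the normal equations G · a = b where
  G_{ij} = <φ_i, φ_j> and b_i = <f, φ_i>, with φ_0 = 1, φ_1 = x, φ_2 = x^2.
G =
  [2, 0, 2/3]
  [0, 2/3, 0]
  [2/3, 0, 2/5],
b = (-14/3, 8/5, -6/5).
Solving gives a_0 = -3, a_1 = 12/5, a_2 = 2, so
  g(x) = 2*x^2 + 12*x/5 - 3.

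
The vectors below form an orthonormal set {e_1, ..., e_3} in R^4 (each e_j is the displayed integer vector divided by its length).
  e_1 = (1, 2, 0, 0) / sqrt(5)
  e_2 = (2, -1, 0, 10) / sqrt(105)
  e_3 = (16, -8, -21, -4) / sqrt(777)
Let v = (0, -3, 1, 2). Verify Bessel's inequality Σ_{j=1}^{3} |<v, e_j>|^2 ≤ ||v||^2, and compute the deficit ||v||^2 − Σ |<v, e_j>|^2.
Σ |<v, e_j>|^2 = 454/37; ||v||^2 = 14; deficit = 64/37

Write each e_j = u_j / sqrt(<u_j, u_j>) where u_j is the displayed integer vector. Then <v, e_j> = <v, u_j> / sqrt(<u_j, u_j>), so |<v, e_j>|^2 = <v, u_j>^2 / <u_j, u_j>.
Coefficients: <v, e_1> = -6/sqrt(5), <v, e_2> = 23/sqrt(105), <v, e_3> = -5/sqrt(777).
Square and sum: Σ |<v, e_j>|^2 = 454/37.
Compute ||v||^2 = v·v = 14.
Deficit = 14 − 454/37 = 64/37 ≥ 0, confirming Bessel's inequality. (The deficit equals ||v − Σ <v,e_j> e_j||^2, the squared distance from v to span{e_j}.)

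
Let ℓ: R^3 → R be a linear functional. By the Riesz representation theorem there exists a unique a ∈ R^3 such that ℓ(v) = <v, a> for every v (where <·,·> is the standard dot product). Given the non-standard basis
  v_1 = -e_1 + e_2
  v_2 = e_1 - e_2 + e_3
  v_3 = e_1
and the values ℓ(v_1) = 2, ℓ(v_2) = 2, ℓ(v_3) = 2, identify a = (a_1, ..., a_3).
a = (2, 4, 4)

Write a = (a_1, ..., a_3) in the standard basis. For each basis vector v_i, ℓ(v_i) = <v_i, a> is a linear equation in the a_j's. Collect the n equations into a matrix system V a = ℓ, where row i of V is v_i (expressed in the standard basis). Since V is invertible (lower-triangular with 1s on the diagonal, up to permutation), solve by back-substitution:
  V =
[[-1, 1, 0],
 [1, -1, 1],
 [1, 0, 0]]
  V a = (2, 2, 2)
Solving gives a = (2, 4, 4).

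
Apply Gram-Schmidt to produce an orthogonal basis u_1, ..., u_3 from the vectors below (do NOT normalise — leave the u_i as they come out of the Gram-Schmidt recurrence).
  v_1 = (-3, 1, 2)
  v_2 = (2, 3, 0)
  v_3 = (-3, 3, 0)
Orthogonal basis:
  u_1 = (-3, 1, 2)
  u_2 = (19/14, 45/14, 3/7)
  u_3 = (-180/173, 120/173, -330/173)

Apply the Gram-Schmidt recurrence
  u_1 = v_1
  u_i = v_i − Σ_{j<i} ((v_i · u_j) / (u_j · u_j)) · u_j.

Step by step this gives:
  u_1 = (-3, 1, 2)
  u_2 = (19/14, 45/14, 3/7)
  u_3 = (-180/173, 120/173, -330/173)

Orthogonality check:
  u_2 · u_1 = 0 (should be 0)
  u_3 · u_1 = 0 (should be 0)
  u_3 · u_2 = 0 (should be 0)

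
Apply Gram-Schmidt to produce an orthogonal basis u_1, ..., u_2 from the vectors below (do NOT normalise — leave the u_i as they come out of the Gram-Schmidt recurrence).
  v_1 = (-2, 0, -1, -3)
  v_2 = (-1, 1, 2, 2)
Orthogonal basis:
  u_1 = (-2, 0, -1, -3)
  u_2 = (-13/7, 1, 11/7, 5/7)

Apply the Gram-Schmidt recurrence
  u_1 = v_1
  u_i = v_i − Σ_{j<i} ((v_i · u_j) / (u_j · u_j)) · u_j.

Step by step this gives:
  u_1 = (-2, 0, -1, -3)
  u_2 = (-13/7, 1, 11/7, 5/7)

Orthogonality check:
  u_2 · u_1 = 0 (should be 0)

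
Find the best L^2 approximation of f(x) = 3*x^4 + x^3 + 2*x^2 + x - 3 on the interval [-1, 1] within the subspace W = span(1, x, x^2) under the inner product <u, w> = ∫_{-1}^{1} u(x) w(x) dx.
g(x) = 32*x^2/7 + 8*x/5 - 114/35

The best approximation g ∈ W is the orthogonal projection of f onto W. Writing g = a_0 + a_1 x + a_2 x^2, the coefficients solve the normal equations G · a = b where
  G_{ij} = <φ_i, φ_j> and b_i = <f, φ_i>, with φ_0 = 1, φ_1 = x, φ_2 = x^2.
G =
  [2, 0, 2/3]
  [0, 2/3, 0]
  [2/3, 0, 2/5],
b = (-52/15, 16/15, -12/35).
Solving gives a_0 = -114/35, a_1 = 8/5, a_2 = 32/7, so
  g(x) = 32*x^2/7 + 8*x/5 - 114/35.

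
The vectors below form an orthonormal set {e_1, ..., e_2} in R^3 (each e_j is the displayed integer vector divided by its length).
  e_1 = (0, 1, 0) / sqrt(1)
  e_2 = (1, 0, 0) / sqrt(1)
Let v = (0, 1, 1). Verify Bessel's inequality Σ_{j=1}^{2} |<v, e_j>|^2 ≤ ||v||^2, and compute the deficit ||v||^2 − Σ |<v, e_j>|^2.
Σ |<v, e_j>|^2 = 1; ||v||^2 = 2; deficit = 1

Write each e_j = u_j / sqrt(<u_j, u_j>) where u_j is the displayed integer vector. Then <v, e_j> = <v, u_j> / sqrt(<u_j, u_j>), so |<v, e_j>|^2 = <v, u_j>^2 / <u_j, u_j>.
Coefficients: <v, e_1> = 1/sqrt(1), <v, e_2> = 0/sqrt(1).
Square and sum: Σ |<v, e_j>|^2 = 1.
Compute ||v||^2 = v·v = 2.
Deficit = 2 − 1 = 1 ≥ 0, confirming Bessel's inequality. (The deficit equals ||v − Σ <v,e_j> e_j||^2, the squared distance from v to span{e_j}.)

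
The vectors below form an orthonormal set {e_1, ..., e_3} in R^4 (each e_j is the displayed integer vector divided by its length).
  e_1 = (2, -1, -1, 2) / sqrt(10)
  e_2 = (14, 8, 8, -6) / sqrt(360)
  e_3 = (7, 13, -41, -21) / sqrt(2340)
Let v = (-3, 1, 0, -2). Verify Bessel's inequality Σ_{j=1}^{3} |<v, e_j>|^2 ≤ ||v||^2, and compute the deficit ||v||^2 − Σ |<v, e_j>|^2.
Σ |<v, e_j>|^2 = 906/65; ||v||^2 = 14; deficit = 4/65

Write each e_j = u_j / sqrt(<u_j, u_j>) where u_j is the displayed integer vector. Then <v, e_j> = <v, u_j> / sqrt(<u_j, u_j>), so |<v, e_j>|^2 = <v, u_j>^2 / <u_j, u_j>.
Coefficients: <v, e_1> = -11/sqrt(10), <v, e_2> = -22/sqrt(360), <v, e_3> = 34/sqrt(2340).
Square and sum: Σ |<v, e_j>|^2 = 906/65.
Compute ||v||^2 = v·v = 14.
Deficit = 14 − 906/65 = 4/65 ≥ 0, confirming Bessel's inequality. (The deficit equals ||v − Σ <v,e_j> e_j||^2, the squared distance from v to span{e_j}.)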